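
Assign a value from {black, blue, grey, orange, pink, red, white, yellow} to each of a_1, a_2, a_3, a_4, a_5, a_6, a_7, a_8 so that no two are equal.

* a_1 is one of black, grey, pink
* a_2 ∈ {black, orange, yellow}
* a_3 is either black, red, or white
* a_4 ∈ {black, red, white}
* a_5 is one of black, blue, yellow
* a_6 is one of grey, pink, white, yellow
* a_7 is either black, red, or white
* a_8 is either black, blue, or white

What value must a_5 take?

Among the 8 variables, orange fits only a_2 (and all 8 values in {black, blue, grey, orange, pink, red, white, yellow} must be used), so a_2 = orange.
The 3 variables a_3, a_4, a_7 are confined to {black, red, white}, which locks those values in; drop them from a_1, a_5, a_6, a_8.
a_8 must be blue (only option left). Remove blue from a_5.
So a_5 = yellow.

yellow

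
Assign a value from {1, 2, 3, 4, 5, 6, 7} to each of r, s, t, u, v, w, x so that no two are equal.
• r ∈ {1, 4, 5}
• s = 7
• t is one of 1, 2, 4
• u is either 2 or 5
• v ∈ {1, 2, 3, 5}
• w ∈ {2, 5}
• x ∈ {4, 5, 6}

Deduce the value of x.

s's domain is down to {7}, so s = 7.
The 6 still-open variables draw from only 6 values {1, 2, 3, 4, 5, 6}, so each is used; only v can be 3, hence v = 3.
The 5 still-open variables together cover exactly {1, 2, 4, 5, 6} — 5 values for 5 variables — and 6 appears only in x's list, so x = 6.

6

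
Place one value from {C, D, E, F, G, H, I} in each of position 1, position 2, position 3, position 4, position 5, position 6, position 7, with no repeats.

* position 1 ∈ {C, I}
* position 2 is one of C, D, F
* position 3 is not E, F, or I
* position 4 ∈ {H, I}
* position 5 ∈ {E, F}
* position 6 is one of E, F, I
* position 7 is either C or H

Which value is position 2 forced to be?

D

The 7 variables draw from only 7 values {C, D, E, F, G, H, I}, so each is used; only position 3 can be G, hence position 3 = G.
Among the 6 still-open variables, D fits only position 2 (and all 6 values in {C, D, E, F, H, I} must be used), so position 2 = D.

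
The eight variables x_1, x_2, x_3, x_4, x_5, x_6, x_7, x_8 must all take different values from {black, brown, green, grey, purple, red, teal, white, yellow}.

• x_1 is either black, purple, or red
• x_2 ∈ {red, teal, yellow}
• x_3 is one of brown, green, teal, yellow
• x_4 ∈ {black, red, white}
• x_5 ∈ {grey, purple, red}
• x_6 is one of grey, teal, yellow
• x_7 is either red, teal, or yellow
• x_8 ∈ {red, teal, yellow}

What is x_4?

white

x_2, x_7, x_8 share exactly the 3 values {red, teal, yellow}; by pigeonhole those values go to them, so strike red, teal, yellow from x_1, x_3, x_4, x_5, x_6.
x_6's domain is down to {grey}, so x_6 = grey. Remove grey from x_5.
x_5 must be purple (only option left). Remove purple from x_1.
That leaves x_1 = black. Eliminate black elsewhere: x_4.
So x_4 = white.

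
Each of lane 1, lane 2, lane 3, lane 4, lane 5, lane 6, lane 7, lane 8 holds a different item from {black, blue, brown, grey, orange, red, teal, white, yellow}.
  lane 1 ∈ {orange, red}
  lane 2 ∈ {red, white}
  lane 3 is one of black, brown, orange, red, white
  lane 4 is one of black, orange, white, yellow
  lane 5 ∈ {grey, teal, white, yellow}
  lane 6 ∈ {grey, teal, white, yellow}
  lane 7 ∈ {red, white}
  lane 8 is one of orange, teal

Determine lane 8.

teal

The 8 variables together cover exactly {black, brown, grey, orange, red, teal, white, yellow} — 8 values for 8 variables — and brown appears only in lane 3's list, so lane 3 = brown.
Among the 7 still-open variables, black fits only lane 4 (and all 7 values in {black, grey, orange, red, teal, white, yellow} must be used), so lane 4 = black.
lane 2 and lane 7 share exactly the 2 values {red, white}; by pigeonhole those values go to them, so strike red, white from lane 1, lane 5, lane 6.
lane 1 has just one choice, so lane 1 = orange. Strike orange from lane 8.
So lane 8 = teal.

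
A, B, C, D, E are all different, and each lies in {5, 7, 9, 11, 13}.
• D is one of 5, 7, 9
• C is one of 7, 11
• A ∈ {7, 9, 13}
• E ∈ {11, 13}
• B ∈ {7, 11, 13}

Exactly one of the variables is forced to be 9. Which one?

A

Among the 5 variables, 5 fits only D (and all 5 values in {5, 7, 9, 11, 13} must be used), so D = 5.
The 4 still-open variables together cover exactly {7, 9, 11, 13} — 4 values for 4 variables — and 9 appears only in A's list, so A = 9.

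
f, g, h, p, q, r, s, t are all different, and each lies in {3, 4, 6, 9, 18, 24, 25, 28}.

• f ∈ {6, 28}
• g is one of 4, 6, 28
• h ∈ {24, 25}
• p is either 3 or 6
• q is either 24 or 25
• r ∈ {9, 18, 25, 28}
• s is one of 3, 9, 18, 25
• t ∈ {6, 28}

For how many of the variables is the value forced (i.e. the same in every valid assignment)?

2

The 8 variables draw from only 8 values {3, 4, 6, 9, 18, 24, 25, 28}, so each is used; only g can be 4, hence g = 4.
f and t share exactly the 2 values {6, 28}; by pigeonhole those values go to them, so strike 6, 28 from p, r.
p must be 3 (only option left). So s can't be 3.
h and q share exactly the 2 values {24, 25}; by pigeonhole those values go to them, so strike 24, 25 from r, s.
Determined: g=4, p=3. The other variables each still have more than one consistent value. That makes 2.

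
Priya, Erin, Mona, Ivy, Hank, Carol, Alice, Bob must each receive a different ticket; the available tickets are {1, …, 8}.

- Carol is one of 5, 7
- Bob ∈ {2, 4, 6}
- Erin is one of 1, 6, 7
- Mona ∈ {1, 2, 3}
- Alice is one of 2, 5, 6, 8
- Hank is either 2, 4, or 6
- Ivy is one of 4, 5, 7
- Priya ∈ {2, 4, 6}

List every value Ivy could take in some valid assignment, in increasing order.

Among the 8 variables, 3 fits only Mona (and all 8 values in {1, 2, 3, 4, 5, 6, 7, 8} must be used), so Mona = 3.
The 7 still-open variables together cover exactly {1, 2, 4, 5, 6, 7, 8} — 7 values for 7 variables — and 1 appears only in Erin's list, so Erin = 1.
The 6 still-open variables draw from only 6 values {2, 4, 5, 6, 7, 8}, so each is used; only Alice can be 8, hence Alice = 8.
The 3 variables Priya, Hank, Bob are confined to {2, 4, 6}, which locks those values in; drop them from Ivy.
No further eliminations apply; Ivy can still be any of 5, 7.

5, 7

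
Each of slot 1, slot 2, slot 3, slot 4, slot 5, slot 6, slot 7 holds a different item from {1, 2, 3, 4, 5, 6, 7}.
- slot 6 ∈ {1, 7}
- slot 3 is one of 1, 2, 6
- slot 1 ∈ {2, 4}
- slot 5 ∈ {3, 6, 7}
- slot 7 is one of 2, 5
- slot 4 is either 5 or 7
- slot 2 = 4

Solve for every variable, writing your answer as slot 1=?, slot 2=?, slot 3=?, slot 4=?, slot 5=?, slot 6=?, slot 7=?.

slot 2 must be 4 (only option left). So slot 1 can't be 4.
slot 1's domain is down to {2}, so slot 1 = 2. Eliminate 2 elsewhere: slot 3, slot 7.
slot 7 has just one choice, so slot 7 = 5. Remove 5 from slot 4.
That leaves slot 4 = 7. So slot 5, slot 6 can't be 7.
That leaves slot 6 = 1. So slot 3 can't be 1.
slot 3's domain is down to {6}, so slot 3 = 6. Eliminate 6 elsewhere: slot 5.
That leaves slot 5 = 3.

slot 1=2, slot 2=4, slot 3=6, slot 4=7, slot 5=3, slot 6=1, slot 7=5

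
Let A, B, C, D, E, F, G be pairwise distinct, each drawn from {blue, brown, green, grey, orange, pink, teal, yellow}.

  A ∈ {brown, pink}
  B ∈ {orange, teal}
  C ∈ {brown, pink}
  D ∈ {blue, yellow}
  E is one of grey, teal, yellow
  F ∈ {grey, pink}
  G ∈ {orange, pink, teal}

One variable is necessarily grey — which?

Among the 7 variables, blue fits only D (and all 7 values in {blue, brown, grey, orange, pink, teal, yellow} must be used), so D = blue.
Among the 6 still-open variables, yellow fits only E (and all 6 values in {brown, grey, orange, pink, teal, yellow} must be used), so E = yellow.
Among the 5 still-open variables, grey fits only F (and all 5 values in {brown, grey, orange, pink, teal} must be used), so F = grey.

F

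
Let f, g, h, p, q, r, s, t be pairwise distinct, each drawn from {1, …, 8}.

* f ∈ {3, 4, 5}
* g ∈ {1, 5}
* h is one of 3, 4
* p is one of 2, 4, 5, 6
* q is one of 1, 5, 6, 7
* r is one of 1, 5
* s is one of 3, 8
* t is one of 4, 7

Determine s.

The 8 variables together cover exactly {1, 2, 3, 4, 5, 6, 7, 8} — 8 values for 8 variables — and 2 appears only in p's list, so p = 2.
The 7 still-open variables draw from only 7 values {1, 3, 4, 5, 6, 7, 8}, so each is used; only q can be 6, hence q = 6.
The 6 still-open variables together cover exactly {1, 3, 4, 5, 7, 8} — 6 values for 6 variables — and 7 appears only in t's list, so t = 7.
The 5 still-open variables draw from only 5 values {1, 3, 4, 5, 8}, so each is used; only s can be 8, hence s = 8.

8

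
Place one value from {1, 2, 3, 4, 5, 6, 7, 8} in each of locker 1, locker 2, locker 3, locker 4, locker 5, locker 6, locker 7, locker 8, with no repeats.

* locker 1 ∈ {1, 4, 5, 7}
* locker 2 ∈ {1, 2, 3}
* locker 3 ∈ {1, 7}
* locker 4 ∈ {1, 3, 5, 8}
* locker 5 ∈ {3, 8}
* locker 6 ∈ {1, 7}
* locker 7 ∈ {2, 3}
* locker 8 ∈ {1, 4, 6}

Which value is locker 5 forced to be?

Among the 8 variables, 6 fits only locker 8 (and all 8 values in {1, 2, 3, 4, 5, 6, 7, 8} must be used), so locker 8 = 6.
The 7 still-open variables draw from only 7 values {1, 2, 3, 4, 5, 7, 8}, so each is used; only locker 1 can be 4, hence locker 1 = 4.
The 6 still-open variables together cover exactly {1, 2, 3, 5, 7, 8} — 6 values for 6 variables — and 5 appears only in locker 4's list, so locker 4 = 5.
Among the 5 still-open variables, 8 fits only locker 5 (and all 5 values in {1, 2, 3, 7, 8} must be used), so locker 5 = 8.

8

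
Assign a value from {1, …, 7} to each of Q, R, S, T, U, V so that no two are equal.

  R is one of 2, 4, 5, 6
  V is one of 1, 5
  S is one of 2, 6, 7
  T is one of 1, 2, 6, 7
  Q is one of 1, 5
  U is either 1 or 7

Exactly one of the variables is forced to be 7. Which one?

The 6 variables together cover exactly {1, 2, 4, 5, 6, 7} — 6 values for 6 variables — and 4 appears only in R's list, so R = 4.
Q and V between them cover only {1, 5} — a naked pair. Remove those values from T, U.
So 7 goes to U.

U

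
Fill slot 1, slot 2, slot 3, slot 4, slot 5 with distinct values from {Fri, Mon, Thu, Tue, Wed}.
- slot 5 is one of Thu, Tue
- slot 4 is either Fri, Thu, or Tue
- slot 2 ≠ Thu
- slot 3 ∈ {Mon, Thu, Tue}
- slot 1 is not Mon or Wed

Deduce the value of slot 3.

Mon

The 5 variables draw from only 5 values {Fri, Mon, Thu, Tue, Wed}, so each is used; only slot 2 can be Wed, hence slot 2 = Wed.
Among the 4 still-open variables, Mon fits only slot 3 (and all 4 values in {Fri, Mon, Thu, Tue} must be used), so slot 3 = Mon.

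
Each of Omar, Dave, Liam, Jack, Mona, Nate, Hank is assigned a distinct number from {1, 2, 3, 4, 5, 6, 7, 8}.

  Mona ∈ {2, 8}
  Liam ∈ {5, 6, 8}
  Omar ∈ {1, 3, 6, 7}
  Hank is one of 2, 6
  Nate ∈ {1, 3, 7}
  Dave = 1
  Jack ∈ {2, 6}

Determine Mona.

Dave must be 1 (only option left). Strike 1 from Omar, Nate.
The 6 still-open variables draw from only 6 values {2, 3, 5, 6, 7, 8}, so each is used; only Liam can be 5, hence Liam = 5.
The 5 still-open variables together cover exactly {2, 3, 6, 7, 8} — 5 values for 5 variables — and 8 appears only in Mona's list, so Mona = 8.

8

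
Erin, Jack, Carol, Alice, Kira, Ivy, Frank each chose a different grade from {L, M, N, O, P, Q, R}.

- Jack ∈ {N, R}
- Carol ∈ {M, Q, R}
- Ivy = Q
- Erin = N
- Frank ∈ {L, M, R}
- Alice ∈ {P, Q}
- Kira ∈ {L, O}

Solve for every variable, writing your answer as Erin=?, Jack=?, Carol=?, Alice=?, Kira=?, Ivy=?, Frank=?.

Erin has just one choice, so Erin = N. So Jack can't be N.
That leaves Jack = R. Eliminate R elsewhere: Carol, Frank.
Ivy has just one choice, so Ivy = Q. Strike Q from Carol, Alice.
Carol's domain is down to {M}, so Carol = M. Remove M from Frank.
Alice must be P (only option left).
That leaves Frank = L. Strike L from Kira.
Kira has just one choice, so Kira = O.

Erin=N, Jack=R, Carol=M, Alice=P, Kira=O, Ivy=Q, Frank=L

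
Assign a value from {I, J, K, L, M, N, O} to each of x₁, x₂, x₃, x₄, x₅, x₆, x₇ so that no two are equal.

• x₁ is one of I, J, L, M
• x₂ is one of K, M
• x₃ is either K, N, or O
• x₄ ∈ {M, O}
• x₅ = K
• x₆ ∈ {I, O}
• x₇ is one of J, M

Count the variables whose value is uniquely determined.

x₅ has just one choice, so x₅ = K. Remove K from x₂, x₃.
That leaves x₂ = M. Eliminate M elsewhere: x₁, x₄, x₇.
x₄'s domain is down to {O}, so x₄ = O. Remove O from x₃, x₆.
That leaves x₆ = I. Eliminate I elsewhere: x₁.
That leaves x₇ = J. Strike J from x₁.
x₁'s domain is down to {L}, so x₁ = L.
x₃'s domain is down to {N}, so x₃ = N.
Every variable is fixed: x₁=L, x₂=M, x₃=N, x₄=O, x₅=K, x₆=I, x₇=J. That makes 7.

7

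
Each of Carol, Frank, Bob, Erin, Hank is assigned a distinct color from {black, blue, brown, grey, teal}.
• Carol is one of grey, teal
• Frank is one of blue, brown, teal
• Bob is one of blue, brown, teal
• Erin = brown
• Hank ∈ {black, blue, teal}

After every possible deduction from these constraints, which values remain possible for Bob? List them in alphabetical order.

Erin must be brown (only option left). Strike brown from Frank, Bob.
The 4 still-open variables draw from only 4 values {black, blue, grey, teal}, so each is used; only Hank can be black, hence Hank = black.
Among the 3 still-open variables, grey fits only Carol (and all 3 values in {blue, grey, teal} must be used), so Carol = grey.
No further eliminations apply; Bob can still be any of blue, teal.

blue, teal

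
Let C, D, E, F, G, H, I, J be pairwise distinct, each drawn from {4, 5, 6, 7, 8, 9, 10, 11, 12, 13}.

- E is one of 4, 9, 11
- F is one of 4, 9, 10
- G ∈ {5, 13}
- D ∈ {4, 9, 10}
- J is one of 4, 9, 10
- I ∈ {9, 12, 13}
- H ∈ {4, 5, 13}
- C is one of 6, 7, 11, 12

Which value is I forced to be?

The 3 variables D, F, J are confined to {4, 9, 10}, which locks those values in; drop them from E, H, I.
E has just one choice, so E = 11. Eliminate 11 elsewhere: C.
G and H share exactly the 2 values {5, 13}; by pigeonhole those values go to them, so strike 5, 13 from I.
So I = 12.

12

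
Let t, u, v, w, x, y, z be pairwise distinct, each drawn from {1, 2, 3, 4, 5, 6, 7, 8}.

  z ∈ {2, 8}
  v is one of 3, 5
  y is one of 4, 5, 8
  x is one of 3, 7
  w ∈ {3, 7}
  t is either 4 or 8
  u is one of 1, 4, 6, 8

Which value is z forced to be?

2

w and x between them cover only {3, 7} — a naked pair. Remove those values from v.
v has just one choice, so v = 5. Eliminate 5 elsewhere: y.
The 2 variables t and y are confined to {4, 8}, which locks those values in; drop them from u, z.
So z = 2.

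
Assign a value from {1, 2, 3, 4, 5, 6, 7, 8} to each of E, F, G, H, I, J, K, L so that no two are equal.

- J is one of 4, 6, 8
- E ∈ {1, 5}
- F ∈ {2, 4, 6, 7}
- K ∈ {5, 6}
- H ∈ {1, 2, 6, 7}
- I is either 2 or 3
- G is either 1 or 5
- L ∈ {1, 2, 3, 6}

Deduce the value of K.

6

The 8 variables together cover exactly {1, 2, 3, 4, 5, 6, 7, 8} — 8 values for 8 variables — and 8 appears only in J's list, so J = 8.
The 7 still-open variables draw from only 7 values {1, 2, 3, 4, 5, 6, 7}, so each is used; only F can be 4, hence F = 4.
Among the 6 still-open variables, 7 fits only H (and all 6 values in {1, 2, 3, 5, 6, 7} must be used), so H = 7.
The 2 variables E and G are confined to {1, 5}, which locks those values in; drop them from K, L.
So K = 6.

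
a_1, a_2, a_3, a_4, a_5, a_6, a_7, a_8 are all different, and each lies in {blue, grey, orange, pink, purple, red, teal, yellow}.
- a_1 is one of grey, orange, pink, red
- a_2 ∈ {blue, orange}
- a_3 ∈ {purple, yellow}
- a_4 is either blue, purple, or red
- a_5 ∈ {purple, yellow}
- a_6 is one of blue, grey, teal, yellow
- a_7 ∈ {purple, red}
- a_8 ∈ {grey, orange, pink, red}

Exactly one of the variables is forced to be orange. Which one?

a_2

Among the 8 variables, teal fits only a_6 (and all 8 values in {blue, grey, orange, pink, purple, red, teal, yellow} must be used), so a_6 = teal.
a_3 and a_5 share exactly the 2 values {purple, yellow}; by pigeonhole those values go to them, so strike purple, yellow from a_4, a_7.
a_7 must be red (only option left). Strike red from a_1, a_4, a_8.
That leaves a_4 = blue. Eliminate blue elsewhere: a_2.
So orange goes to a_2.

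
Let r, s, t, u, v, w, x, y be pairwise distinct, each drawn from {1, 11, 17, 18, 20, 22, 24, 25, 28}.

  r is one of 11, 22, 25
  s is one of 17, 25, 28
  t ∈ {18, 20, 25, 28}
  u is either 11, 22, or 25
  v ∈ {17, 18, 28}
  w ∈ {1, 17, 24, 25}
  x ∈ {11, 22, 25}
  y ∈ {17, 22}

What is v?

18

r, u, x share exactly the 3 values {11, 22, 25}; by pigeonhole those values go to them, so strike 11, 22, 25 from s, t, w, y.
y has just one choice, so y = 17. Remove 17 from s, v, w.
That leaves s = 28. Remove 28 from t, v.
So v = 18.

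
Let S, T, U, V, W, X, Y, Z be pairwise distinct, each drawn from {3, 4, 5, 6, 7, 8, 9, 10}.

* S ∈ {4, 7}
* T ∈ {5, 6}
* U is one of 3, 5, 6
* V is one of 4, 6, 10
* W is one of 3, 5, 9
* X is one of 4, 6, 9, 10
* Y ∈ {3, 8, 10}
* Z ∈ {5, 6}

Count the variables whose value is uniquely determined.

Among the 8 variables, 7 fits only S (and all 8 values in {3, 4, 5, 6, 7, 8, 9, 10} must be used), so S = 7.
The 7 still-open variables draw from only 7 values {3, 4, 5, 6, 8, 9, 10}, so each is used; only Y can be 8, hence Y = 8.
The 2 variables T and Z are confined to {5, 6}, which locks those values in; drop them from U, V, W, X.
U must be 3 (only option left). Eliminate 3 elsewhere: W.
W has just one choice, so W = 9. So X can't be 9.
Determined: S=7, U=3, W=9, Y=8. The other variables each still have more than one consistent value. That makes 4.

4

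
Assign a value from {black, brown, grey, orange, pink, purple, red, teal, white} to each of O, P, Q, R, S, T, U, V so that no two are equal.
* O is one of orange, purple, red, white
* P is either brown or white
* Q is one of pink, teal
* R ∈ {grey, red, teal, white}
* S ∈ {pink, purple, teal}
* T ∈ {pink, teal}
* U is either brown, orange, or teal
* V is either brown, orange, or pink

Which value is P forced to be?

The 8 variables together cover exactly {brown, grey, orange, pink, purple, red, teal, white} — 8 values for 8 variables — and grey appears only in R's list, so R = grey.
The 7 still-open variables draw from only 7 values {brown, orange, pink, purple, red, teal, white}, so each is used; only O can be red, hence O = red.
The 6 still-open variables draw from only 6 values {brown, orange, pink, purple, teal, white}, so each is used; only S can be purple, hence S = purple.
The 5 still-open variables together cover exactly {brown, orange, pink, teal, white} — 5 values for 5 variables — and white appears only in P's list, so P = white.

white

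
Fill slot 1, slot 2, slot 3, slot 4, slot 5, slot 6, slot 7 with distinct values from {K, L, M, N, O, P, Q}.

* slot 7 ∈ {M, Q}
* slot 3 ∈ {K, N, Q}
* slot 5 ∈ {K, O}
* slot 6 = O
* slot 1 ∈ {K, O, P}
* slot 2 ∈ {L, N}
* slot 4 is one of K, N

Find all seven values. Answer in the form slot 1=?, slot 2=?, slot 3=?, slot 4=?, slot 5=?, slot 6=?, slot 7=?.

slot 6 has just one choice, so slot 6 = O. Remove O from slot 1, slot 5.
That leaves slot 5 = K. Eliminate K elsewhere: slot 1, slot 3, slot 4.
slot 1's domain is down to {P}, so slot 1 = P.
slot 4's domain is down to {N}, so slot 4 = N. Remove N from slot 2, slot 3.
slot 2 must be L (only option left).
slot 3 has just one choice, so slot 3 = Q. So slot 7 can't be Q.
slot 7 has just one choice, so slot 7 = M.

slot 1=P, slot 2=L, slot 3=Q, slot 4=N, slot 5=K, slot 6=O, slot 7=M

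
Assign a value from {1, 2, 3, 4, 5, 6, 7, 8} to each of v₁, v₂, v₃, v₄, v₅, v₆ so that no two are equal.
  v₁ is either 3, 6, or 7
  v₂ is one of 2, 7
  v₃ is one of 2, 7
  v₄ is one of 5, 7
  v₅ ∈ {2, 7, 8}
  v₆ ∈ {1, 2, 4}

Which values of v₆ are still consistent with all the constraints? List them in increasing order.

1, 4

v₂ and v₃ share exactly the 2 values {2, 7}; by pigeonhole those values go to them, so strike 2, 7 from v₁, v₄, v₅, v₆.
That leaves v₄ = 5.
v₅ must be 8 (only option left).
No further eliminations apply; v₆ can still be any of 1, 4.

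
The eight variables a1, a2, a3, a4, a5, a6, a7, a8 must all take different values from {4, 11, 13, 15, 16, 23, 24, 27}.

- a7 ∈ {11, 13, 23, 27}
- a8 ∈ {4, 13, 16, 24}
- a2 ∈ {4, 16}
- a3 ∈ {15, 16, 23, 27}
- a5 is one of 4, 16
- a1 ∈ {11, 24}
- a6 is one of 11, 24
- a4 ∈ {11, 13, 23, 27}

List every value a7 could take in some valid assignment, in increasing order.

Among the 8 variables, 15 fits only a3 (and all 8 values in {4, 11, 13, 15, 16, 23, 24, 27} must be used), so a3 = 15.
a1 and a6 between them cover only {11, 24} — a naked pair. Remove those values from a4, a7, a8.
a2 and a5 share exactly the 2 values {4, 16}; by pigeonhole those values go to them, so strike 4, 16 from a8.
a8's domain is down to {13}, so a8 = 13. Eliminate 13 elsewhere: a4, a7.
No further eliminations apply; a7 can still be any of 23, 27.

23, 27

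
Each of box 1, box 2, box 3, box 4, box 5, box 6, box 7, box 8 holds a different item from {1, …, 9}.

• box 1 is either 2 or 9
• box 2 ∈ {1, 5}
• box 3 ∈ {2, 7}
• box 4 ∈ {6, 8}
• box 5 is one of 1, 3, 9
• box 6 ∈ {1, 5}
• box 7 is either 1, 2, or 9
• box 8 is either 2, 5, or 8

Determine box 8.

The 8 variables together cover exactly {1, 2, 3, 5, 6, 7, 8, 9} — 8 values for 8 variables — and 3 appears only in box 5's list, so box 5 = 3.
The 7 still-open variables draw from only 7 values {1, 2, 5, 6, 7, 8, 9}, so each is used; only box 4 can be 6, hence box 4 = 6.
The 6 still-open variables together cover exactly {1, 2, 5, 7, 8, 9} — 6 values for 6 variables — and 7 appears only in box 3's list, so box 3 = 7.
The 5 still-open variables together cover exactly {1, 2, 5, 8, 9} — 5 values for 5 variables — and 8 appears only in box 8's list, so box 8 = 8.

8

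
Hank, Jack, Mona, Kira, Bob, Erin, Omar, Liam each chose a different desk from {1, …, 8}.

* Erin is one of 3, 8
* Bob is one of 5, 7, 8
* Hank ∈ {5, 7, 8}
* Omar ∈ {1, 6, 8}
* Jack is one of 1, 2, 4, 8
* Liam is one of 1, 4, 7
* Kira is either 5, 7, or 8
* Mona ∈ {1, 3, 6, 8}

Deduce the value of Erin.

The 8 variables draw from only 8 values {1, 2, 3, 4, 5, 6, 7, 8}, so each is used; only Jack can be 2, hence Jack = 2.
Among the 7 still-open variables, 4 fits only Liam (and all 7 values in {1, 3, 4, 5, 6, 7, 8} must be used), so Liam = 4.
Hank, Kira, Bob between them cover only {5, 7, 8} — a naked triple. Remove those values from Mona, Erin, Omar.
So Erin = 3.

3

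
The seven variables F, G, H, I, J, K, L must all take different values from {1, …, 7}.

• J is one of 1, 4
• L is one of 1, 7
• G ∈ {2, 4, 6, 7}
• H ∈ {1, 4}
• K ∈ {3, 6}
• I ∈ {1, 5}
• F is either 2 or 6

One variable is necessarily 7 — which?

L

The 7 variables together cover exactly {1, 2, 3, 4, 5, 6, 7} — 7 values for 7 variables — and 3 appears only in K's list, so K = 3.
The 6 still-open variables together cover exactly {1, 2, 4, 5, 6, 7} — 6 values for 6 variables — and 5 appears only in I's list, so I = 5.
H and J share exactly the 2 values {1, 4}; by pigeonhole those values go to them, so strike 1, 4 from G, L.
So 7 goes to L.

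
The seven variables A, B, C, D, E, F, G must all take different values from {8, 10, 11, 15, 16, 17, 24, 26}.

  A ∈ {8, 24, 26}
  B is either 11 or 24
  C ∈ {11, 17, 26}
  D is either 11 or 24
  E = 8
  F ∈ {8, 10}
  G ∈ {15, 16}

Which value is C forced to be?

17

E has just one choice, so E = 8. Remove 8 from A, F.
F's domain is down to {10}, so F = 10.
The 2 variables B and D are confined to {11, 24}, which locks those values in; drop them from A, C.
A must be 26 (only option left). Strike 26 from C.
So C = 17.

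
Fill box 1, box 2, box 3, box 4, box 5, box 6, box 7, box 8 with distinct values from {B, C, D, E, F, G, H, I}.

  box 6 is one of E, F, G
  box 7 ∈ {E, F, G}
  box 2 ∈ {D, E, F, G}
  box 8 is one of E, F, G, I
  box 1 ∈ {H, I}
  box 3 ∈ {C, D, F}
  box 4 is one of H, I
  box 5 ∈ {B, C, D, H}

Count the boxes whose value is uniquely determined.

The 8 variables together cover exactly {B, C, D, E, F, G, H, I} — 8 values for 8 variables — and B appears only in box 5's list, so box 5 = B.
Among the 7 still-open variables, C fits only box 3 (and all 7 values in {C, D, E, F, G, H, I} must be used), so box 3 = C.
The 6 still-open variables together cover exactly {D, E, F, G, H, I} — 6 values for 6 variables — and D appears only in box 2's list, so box 2 = D.
The 2 variables box 1 and box 4 are confined to {H, I}, which locks those values in; drop them from box 8.
Determined: box 2=D, box 3=C, box 5=B. The other boxes each still have more than one consistent value. That makes 3.

3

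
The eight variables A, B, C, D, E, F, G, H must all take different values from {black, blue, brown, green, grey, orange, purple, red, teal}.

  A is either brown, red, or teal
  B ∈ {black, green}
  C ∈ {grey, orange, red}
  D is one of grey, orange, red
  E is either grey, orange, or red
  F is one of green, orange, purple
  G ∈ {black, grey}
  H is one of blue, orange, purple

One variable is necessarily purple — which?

F

C, D, E between them cover only {grey, orange, red} — a naked triple. Remove those values from A, F, G, H.
G's domain is down to {black}, so G = black. So B can't be black.
B has just one choice, so B = green. So F can't be green.
So purple goes to F.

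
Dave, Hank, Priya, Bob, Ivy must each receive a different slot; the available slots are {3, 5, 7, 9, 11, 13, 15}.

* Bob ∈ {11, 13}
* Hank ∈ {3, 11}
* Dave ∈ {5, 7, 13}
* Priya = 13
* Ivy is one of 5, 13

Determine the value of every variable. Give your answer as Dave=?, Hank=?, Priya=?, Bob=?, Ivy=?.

Priya's domain is down to {13}, so Priya = 13. So Dave, Bob, Ivy can't be 13.
Bob's domain is down to {11}, so Bob = 11. Eliminate 11 elsewhere: Hank.
That leaves Ivy = 5. Strike 5 from Dave.
That leaves Dave = 7.
Hank must be 3 (only option left).

Dave=7, Hank=3, Priya=13, Bob=11, Ivy=5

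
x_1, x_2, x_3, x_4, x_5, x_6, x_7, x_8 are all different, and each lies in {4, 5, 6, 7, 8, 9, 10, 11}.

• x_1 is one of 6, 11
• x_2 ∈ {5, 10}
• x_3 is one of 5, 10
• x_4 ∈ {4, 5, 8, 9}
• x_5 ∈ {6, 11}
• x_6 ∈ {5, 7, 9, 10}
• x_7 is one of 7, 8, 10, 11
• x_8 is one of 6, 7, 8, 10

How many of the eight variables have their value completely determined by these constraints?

Among the 8 variables, 4 fits only x_4 (and all 8 values in {4, 5, 6, 7, 8, 9, 10, 11} must be used), so x_4 = 4.
The 7 still-open variables together cover exactly {5, 6, 7, 8, 9, 10, 11} — 7 values for 7 variables — and 9 appears only in x_6's list, so x_6 = 9.
The 2 variables x_1 and x_5 are confined to {6, 11}, which locks those values in; drop them from x_7, x_8.
x_2 and x_3 share exactly the 2 values {5, 10}; by pigeonhole those values go to them, so strike 5, 10 from x_7, x_8.
Determined: x_4=4, x_6=9. The other variables each still have more than one consistent value. That makes 2.

2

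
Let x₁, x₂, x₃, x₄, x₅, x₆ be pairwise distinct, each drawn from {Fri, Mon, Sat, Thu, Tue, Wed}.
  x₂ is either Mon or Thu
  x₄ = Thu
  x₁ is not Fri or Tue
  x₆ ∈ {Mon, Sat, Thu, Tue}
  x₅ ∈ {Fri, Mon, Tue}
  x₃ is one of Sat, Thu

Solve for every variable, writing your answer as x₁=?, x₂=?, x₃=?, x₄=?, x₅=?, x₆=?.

x₁=Wed, x₂=Mon, x₃=Sat, x₄=Thu, x₅=Fri, x₆=Tue

x₄ must be Thu (only option left). Eliminate Thu elsewhere: x₁, x₂, x₃, x₆.
x₂ must be Mon (only option left). Strike Mon from x₁, x₅, x₆.
x₃ must be Sat (only option left). So x₁, x₆ can't be Sat.
That leaves x₆ = Tue. Eliminate Tue elsewhere: x₅.
That leaves x₁ = Wed.
x₅'s domain is down to {Fri}, so x₅ = Fri.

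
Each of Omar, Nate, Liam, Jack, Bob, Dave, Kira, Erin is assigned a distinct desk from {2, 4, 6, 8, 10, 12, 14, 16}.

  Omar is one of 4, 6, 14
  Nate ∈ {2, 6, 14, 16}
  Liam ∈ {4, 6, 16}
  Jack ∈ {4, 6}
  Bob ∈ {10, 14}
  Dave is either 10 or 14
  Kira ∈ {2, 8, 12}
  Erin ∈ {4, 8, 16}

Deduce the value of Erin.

8

The 8 variables draw from only 8 values {2, 4, 6, 8, 10, 12, 14, 16}, so each is used; only Kira can be 12, hence Kira = 12.
The 7 still-open variables together cover exactly {2, 4, 6, 8, 10, 14, 16} — 7 values for 7 variables — and 2 appears only in Nate's list, so Nate = 2.
The 6 still-open variables together cover exactly {4, 6, 8, 10, 14, 16} — 6 values for 6 variables — and 8 appears only in Erin's list, so Erin = 8.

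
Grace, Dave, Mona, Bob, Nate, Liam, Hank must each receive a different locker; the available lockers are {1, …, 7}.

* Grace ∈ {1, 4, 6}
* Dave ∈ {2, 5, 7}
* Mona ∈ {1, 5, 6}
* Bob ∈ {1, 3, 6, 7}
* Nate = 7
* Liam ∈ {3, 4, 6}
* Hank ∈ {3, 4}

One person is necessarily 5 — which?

Mona

Nate must be 7 (only option left). Eliminate 7 elsewhere: Dave, Bob.
Among the 6 still-open variables, 2 fits only Dave (and all 6 values in {1, 2, 3, 4, 5, 6} must be used), so Dave = 2.
The 5 still-open variables draw from only 5 values {1, 3, 4, 5, 6}, so each is used; only Mona can be 5, hence Mona = 5.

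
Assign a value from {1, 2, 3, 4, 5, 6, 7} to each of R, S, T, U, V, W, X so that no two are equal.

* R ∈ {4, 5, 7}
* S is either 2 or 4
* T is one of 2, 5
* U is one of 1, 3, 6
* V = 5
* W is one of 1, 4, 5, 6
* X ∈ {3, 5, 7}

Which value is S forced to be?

V has just one choice, so V = 5. So R, T, W, X can't be 5.
T must be 2 (only option left). Eliminate 2 elsewhere: S.
So S = 4.

4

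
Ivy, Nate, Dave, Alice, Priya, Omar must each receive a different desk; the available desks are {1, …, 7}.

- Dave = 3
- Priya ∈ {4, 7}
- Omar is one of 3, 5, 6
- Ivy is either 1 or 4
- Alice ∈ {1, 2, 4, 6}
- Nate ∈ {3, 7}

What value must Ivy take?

Dave has just one choice, so Dave = 3. Eliminate 3 elsewhere: Nate, Omar.
That leaves Nate = 7. Strike 7 from Priya.
Priya must be 4 (only option left). Strike 4 from Ivy, Alice.
So Ivy = 1.

1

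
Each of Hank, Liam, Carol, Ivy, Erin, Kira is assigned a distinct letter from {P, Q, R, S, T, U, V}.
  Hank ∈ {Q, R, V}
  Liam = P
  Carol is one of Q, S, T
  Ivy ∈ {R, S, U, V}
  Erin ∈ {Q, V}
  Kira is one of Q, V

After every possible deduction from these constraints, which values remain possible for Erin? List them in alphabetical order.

Q, V

Liam must be P (only option left).
Erin and Kira between them cover only {Q, V} — a naked pair. Remove those values from Hank, Carol, Ivy.
Hank has just one choice, so Hank = R. Strike R from Ivy.
No further eliminations apply; Erin can still be any of Q, V.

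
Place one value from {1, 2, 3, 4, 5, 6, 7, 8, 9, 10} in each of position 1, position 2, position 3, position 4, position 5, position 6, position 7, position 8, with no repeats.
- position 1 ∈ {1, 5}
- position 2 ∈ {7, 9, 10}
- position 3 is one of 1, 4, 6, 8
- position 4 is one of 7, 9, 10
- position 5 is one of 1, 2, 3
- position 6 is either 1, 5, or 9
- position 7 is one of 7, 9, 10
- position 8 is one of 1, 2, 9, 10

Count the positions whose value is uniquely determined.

2

position 2, position 4, position 7 share exactly the 3 values {7, 9, 10}; by pigeonhole those values go to them, so strike 7, 9, 10 from position 6, position 8.
position 1 and position 6 between them cover only {1, 5} — a naked pair. Remove those values from position 3, position 5, position 8.
position 8 has just one choice, so position 8 = 2. Eliminate 2 elsewhere: position 5.
position 5's domain is down to {3}, so position 5 = 3.
Determined: position 5=3, position 8=2. The other positions each still have more than one consistent value. That makes 2.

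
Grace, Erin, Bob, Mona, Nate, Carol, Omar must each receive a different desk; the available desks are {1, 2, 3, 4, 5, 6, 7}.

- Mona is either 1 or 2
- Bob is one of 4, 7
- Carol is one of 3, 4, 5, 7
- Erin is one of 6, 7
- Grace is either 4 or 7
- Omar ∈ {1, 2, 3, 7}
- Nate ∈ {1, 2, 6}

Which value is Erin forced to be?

6

The 7 variables draw from only 7 values {1, 2, 3, 4, 5, 6, 7}, so each is used; only Carol can be 5, hence Carol = 5.
The 6 still-open variables together cover exactly {1, 2, 3, 4, 6, 7} — 6 values for 6 variables — and 3 appears only in Omar's list, so Omar = 3.
The 2 variables Grace and Bob are confined to {4, 7}, which locks those values in; drop them from Erin.
So Erin = 6.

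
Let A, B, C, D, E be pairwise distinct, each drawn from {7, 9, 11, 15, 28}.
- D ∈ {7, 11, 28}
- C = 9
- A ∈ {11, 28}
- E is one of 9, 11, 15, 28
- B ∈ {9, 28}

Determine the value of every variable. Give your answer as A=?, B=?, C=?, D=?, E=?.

C's domain is down to {9}, so C = 9. Remove 9 from B, E.
B's domain is down to {28}, so B = 28. Strike 28 from A, D, E.
A has just one choice, so A = 11. So D, E can't be 11.
D's domain is down to {7}, so D = 7.
That leaves E = 15.

A=11, B=28, C=9, D=7, E=15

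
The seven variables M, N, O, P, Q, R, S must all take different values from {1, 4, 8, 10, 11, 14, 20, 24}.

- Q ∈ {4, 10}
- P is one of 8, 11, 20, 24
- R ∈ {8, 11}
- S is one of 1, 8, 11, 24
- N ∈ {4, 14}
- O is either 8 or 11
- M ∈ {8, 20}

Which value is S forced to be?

The 2 variables O and R are confined to {8, 11}, which locks those values in; drop them from M, P, S.
M must be 20 (only option left). Remove 20 from P.
That leaves P = 24. Strike 24 from S.
So S = 1.

1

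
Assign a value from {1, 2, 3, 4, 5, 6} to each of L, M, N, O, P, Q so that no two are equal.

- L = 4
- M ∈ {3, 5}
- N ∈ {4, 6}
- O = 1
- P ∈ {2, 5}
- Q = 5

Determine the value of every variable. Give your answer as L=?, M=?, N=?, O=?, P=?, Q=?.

L's domain is down to {4}, so L = 4. Strike 4 from N.
N's domain is down to {6}, so N = 6.
O must be 1 (only option left).
Q must be 5 (only option left). Eliminate 5 elsewhere: M, P.
M's domain is down to {3}, so M = 3.
That leaves P = 2.

L=4, M=3, N=6, O=1, P=2, Q=5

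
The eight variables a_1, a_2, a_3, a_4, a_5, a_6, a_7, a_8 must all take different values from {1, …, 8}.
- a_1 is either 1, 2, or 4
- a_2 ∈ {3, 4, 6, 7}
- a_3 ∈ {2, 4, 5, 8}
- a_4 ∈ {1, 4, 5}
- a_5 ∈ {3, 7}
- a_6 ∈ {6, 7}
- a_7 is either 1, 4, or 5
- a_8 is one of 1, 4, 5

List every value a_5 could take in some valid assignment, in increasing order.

The 8 variables draw from only 8 values {1, 2, 3, 4, 5, 6, 7, 8}, so each is used; only a_3 can be 8, hence a_3 = 8.
The 7 still-open variables together cover exactly {1, 2, 3, 4, 5, 6, 7} — 7 values for 7 variables — and 2 appears only in a_1's list, so a_1 = 2.
a_4, a_7, a_8 between them cover only {1, 4, 5} — a naked triple. Remove those values from a_2.
No further eliminations apply; a_5 can still be any of 3, 7.

3, 7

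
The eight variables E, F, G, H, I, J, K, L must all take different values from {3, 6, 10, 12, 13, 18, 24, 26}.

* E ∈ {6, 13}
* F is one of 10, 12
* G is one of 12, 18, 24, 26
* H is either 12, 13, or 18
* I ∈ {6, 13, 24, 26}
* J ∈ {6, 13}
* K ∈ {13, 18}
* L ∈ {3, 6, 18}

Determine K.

Among the 8 variables, 3 fits only L (and all 8 values in {3, 6, 10, 12, 13, 18, 24, 26} must be used), so L = 3.
The 7 still-open variables together cover exactly {6, 10, 12, 13, 18, 24, 26} — 7 values for 7 variables — and 10 appears only in F's list, so F = 10.
E and J share exactly the 2 values {6, 13}; by pigeonhole those values go to them, so strike 6, 13 from H, I, K.
So K = 18.

18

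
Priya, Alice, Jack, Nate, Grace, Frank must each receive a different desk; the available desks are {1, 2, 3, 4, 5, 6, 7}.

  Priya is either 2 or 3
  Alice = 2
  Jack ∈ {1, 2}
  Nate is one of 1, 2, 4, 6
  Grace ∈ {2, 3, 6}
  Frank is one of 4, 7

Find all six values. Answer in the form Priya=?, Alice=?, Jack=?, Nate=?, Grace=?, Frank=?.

Priya=3, Alice=2, Jack=1, Nate=4, Grace=6, Frank=7

Alice's domain is down to {2}, so Alice = 2. Strike 2 from Priya, Jack, Nate, Grace.
Jack's domain is down to {1}, so Jack = 1. Strike 1 from Nate.
That leaves Priya = 3. Eliminate 3 elsewhere: Grace.
Grace's domain is down to {6}, so Grace = 6. Eliminate 6 elsewhere: Nate.
Nate's domain is down to {4}, so Nate = 4. Eliminate 4 elsewhere: Frank.
Frank has just one choice, so Frank = 7.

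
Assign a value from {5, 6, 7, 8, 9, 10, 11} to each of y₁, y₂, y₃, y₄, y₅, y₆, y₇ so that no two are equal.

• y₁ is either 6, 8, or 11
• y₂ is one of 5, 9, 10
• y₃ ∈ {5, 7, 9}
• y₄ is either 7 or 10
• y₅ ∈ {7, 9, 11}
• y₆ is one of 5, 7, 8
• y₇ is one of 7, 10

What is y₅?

11

The 7 variables draw from only 7 values {5, 6, 7, 8, 9, 10, 11}, so each is used; only y₁ can be 6, hence y₁ = 6.
The 6 still-open variables draw from only 6 values {5, 7, 8, 9, 10, 11}, so each is used; only y₆ can be 8, hence y₆ = 8.
The 5 still-open variables together cover exactly {5, 7, 9, 10, 11} — 5 values for 5 variables — and 11 appears only in y₅'s list, so y₅ = 11.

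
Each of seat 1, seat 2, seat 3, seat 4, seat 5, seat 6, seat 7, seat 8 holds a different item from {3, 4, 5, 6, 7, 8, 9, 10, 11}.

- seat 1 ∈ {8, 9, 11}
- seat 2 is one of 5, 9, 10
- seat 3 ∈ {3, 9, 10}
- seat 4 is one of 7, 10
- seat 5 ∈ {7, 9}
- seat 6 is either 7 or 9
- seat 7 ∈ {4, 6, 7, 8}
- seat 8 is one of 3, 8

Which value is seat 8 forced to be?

8

seat 5 and seat 6 share exactly the 2 values {7, 9}; by pigeonhole those values go to them, so strike 7, 9 from seat 1, seat 2, seat 3, seat 4, seat 7.
seat 4's domain is down to {10}, so seat 4 = 10. Remove 10 from seat 2, seat 3.
seat 2 must be 5 (only option left).
That leaves seat 3 = 3. Eliminate 3 elsewhere: seat 8.
So seat 8 = 8.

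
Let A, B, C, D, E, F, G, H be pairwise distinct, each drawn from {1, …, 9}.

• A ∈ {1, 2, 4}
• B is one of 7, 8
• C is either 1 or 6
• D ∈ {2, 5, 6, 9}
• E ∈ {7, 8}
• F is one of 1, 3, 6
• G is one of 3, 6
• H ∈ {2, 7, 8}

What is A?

The 2 variables B and E are confined to {7, 8}, which locks those values in; drop them from H.
H must be 2 (only option left). Strike 2 from A, D.
The 3 variables C, F, G are confined to {1, 3, 6}, which locks those values in; drop them from A, D.
So A = 4.

4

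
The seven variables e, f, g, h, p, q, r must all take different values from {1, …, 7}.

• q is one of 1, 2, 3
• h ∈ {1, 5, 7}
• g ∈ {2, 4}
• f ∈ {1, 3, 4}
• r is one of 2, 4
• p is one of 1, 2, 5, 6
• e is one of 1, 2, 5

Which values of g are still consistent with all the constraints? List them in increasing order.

The 7 variables draw from only 7 values {1, 2, 3, 4, 5, 6, 7}, so each is used; only p can be 6, hence p = 6.
The 6 still-open variables draw from only 6 values {1, 2, 3, 4, 5, 7}, so each is used; only h can be 7, hence h = 7.
The 5 still-open variables together cover exactly {1, 2, 3, 4, 5} — 5 values for 5 variables — and 5 appears only in e's list, so e = 5.
The 2 variables g and r are confined to {2, 4}, which locks those values in; drop them from f, q.
No further eliminations apply; g can still be any of 2, 4.

2, 4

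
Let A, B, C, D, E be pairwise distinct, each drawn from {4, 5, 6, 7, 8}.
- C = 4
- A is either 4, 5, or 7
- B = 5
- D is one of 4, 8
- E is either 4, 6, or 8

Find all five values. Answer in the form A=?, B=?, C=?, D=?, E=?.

A=7, B=5, C=4, D=8, E=6

B has just one choice, so B = 5. Strike 5 from A.
C has just one choice, so C = 4. Remove 4 from A, D, E.
D's domain is down to {8}, so D = 8. So E can't be 8.
E must be 6 (only option left).
A's domain is down to {7}, so A = 7.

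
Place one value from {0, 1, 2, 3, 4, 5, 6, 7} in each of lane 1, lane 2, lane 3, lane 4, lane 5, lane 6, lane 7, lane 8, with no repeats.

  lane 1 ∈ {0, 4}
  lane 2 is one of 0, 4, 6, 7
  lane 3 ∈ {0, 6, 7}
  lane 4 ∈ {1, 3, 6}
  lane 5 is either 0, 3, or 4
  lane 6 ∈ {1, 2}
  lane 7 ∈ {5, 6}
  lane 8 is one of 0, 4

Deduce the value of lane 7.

5

The 8 variables draw from only 8 values {0, 1, 2, 3, 4, 5, 6, 7}, so each is used; only lane 6 can be 2, hence lane 6 = 2.
The 7 still-open variables draw from only 7 values {0, 1, 3, 4, 5, 6, 7}, so each is used; only lane 4 can be 1, hence lane 4 = 1.
The 6 still-open variables together cover exactly {0, 3, 4, 5, 6, 7} — 6 values for 6 variables — and 3 appears only in lane 5's list, so lane 5 = 3.
The 5 still-open variables together cover exactly {0, 4, 5, 6, 7} — 5 values for 5 variables — and 5 appears only in lane 7's list, so lane 7 = 5.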